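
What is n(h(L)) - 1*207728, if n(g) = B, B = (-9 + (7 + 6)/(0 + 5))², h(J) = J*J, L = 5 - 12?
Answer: -5192176/25 ≈ -2.0769e+5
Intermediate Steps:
L = -7
h(J) = J²
B = 1024/25 (B = (-9 + 13/5)² = (-32/5)² = 1024/25 ≈ 40.960)
n(g) = 1024/25
n(h(L)) - 1*207728 = 1024/25 - 1*207728 = 1024/25 - 207728 = -5192176/25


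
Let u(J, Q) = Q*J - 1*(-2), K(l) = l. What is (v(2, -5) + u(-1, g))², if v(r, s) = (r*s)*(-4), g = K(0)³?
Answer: 1764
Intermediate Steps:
g = 0 (g = 0³ = 0)
u(J, Q) = 2 + J*Q (u(J, Q) = J*Q + 2 = 2 + J*Q)
v(r, s) = -4*r*s
(v(2, -5) + u(-1, g))² = (-4*2*(-5) + (2 - 1*0))² = (40 + (2 + 0))² = (40 + 2)² = 42² = 1764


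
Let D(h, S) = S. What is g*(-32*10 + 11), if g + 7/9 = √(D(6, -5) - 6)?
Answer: 721/3 - 309*I*√11 ≈ 240.33 - 1024.8*I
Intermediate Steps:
g = -7/9 + I*√11 (g = -7/9 + √(-5 - 6) = -7/9 + √(-11) = -7/9 + I*√11 ≈ -0.77778 + 3.3166*I)
g*(-32*10 + 11) = (-7/9 + I*√11)*(-32*10 + 11) = (-7/9 + I*√11)*(-320 + 11) = (-7/9 + I*√11)*(-309) = 721/3 - 309*I*√11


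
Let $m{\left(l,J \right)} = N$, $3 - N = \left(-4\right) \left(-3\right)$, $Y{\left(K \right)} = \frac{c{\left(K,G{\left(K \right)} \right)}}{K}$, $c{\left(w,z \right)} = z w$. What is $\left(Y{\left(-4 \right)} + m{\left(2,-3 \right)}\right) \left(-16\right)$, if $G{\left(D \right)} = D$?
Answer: $208$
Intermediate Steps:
$c{\left(w,z \right)} = w z$
$Y{\left(K \right)} = K$ ($Y{\left(K \right)} = \frac{K K}{K} = \frac{K^{2}}{K} = K$)
$N = -9$ ($N = 3 - \left(-4\right) \left(-3\right) = 3 - 12 = -9$)
$m{\left(l,J \right)} = -9$
$\left(Y{\left(-4 \right)} + m{\left(2,-3 \right)}\right) \left(-16\right) = \left(-4 - 9\right) \left(-16\right) = \left(-13\right) \left(-16\right) = 208$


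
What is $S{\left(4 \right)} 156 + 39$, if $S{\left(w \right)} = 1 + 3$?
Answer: $663$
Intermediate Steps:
$S{\left(w \right)} = 4$
$S{\left(4 \right)} 156 + 39 = 4 \cdot 156 + 39 = 624 + 39 = 663$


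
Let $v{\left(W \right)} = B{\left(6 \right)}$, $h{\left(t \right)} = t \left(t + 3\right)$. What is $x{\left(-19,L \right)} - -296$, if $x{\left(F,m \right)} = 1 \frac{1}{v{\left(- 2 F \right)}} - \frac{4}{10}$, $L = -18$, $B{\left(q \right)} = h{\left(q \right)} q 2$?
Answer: $\frac{957749}{3240} \approx 295.6$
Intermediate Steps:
$h{\left(t \right)} = t \left(3 + t\right)$
$B{\left(q \right)} = 2 q^{2} \left(3 + q\right)$ ($B{\left(q \right)} = q \left(3 + q\right) q 2 = q^{2} \left(3 + q\right) 2 = 2 q^{2} \left(3 + q\right)$)
$v{\left(W \right)} = 648$ ($v{\left(W \right)} = 2 \cdot 6^{2} \left(3 + 6\right) = 2 \cdot 36 \cdot 9 = 648$)
$x{\left(F,m \right)} = - \frac{1291}{3240}$ ($x{\left(F,m \right)} = 1 \cdot \frac{1}{648} - \frac{4}{10} = 1 \cdot \frac{1}{648} - \frac{2}{5} = \frac{1}{648} - \frac{2}{5} = - \frac{1291}{3240}$)
$x{\left(-19,L \right)} - -296 = - \frac{1291}{3240} - -296 = - \frac{1291}{3240} + 296 = \frac{957749}{3240}$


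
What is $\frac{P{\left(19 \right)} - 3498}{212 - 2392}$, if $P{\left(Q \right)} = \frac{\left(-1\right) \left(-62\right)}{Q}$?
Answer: $\frac{3320}{2071} \approx 1.6031$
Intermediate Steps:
$P{\left(Q \right)} = \frac{62}{Q}$
$\frac{P{\left(19 \right)} - 3498}{212 - 2392} = \frac{\frac{62}{19} - 3498}{212 - 2392} = \frac{62 \cdot \frac{1}{19} - 3498}{-2180} = \left(\frac{62}{19} - 3498\right) \left(- \frac{1}{2180}\right) = \left(- \frac{66400}{19}\right) \left(- \frac{1}{2180}\right) = \frac{3320}{2071}$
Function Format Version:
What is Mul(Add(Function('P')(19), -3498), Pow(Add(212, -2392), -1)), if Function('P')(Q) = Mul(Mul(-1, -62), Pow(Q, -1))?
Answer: Rational(3320, 2071) ≈ 1.6031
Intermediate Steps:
Function('P')(Q) = Mul(62, Pow(Q, -1))
Mul(Add(Function('P')(19), -3498), Pow(Add(212, -2392), -1)) = Mul(Add(Mul(62, Pow(19, -1)), -3498), Pow(Add(212, -2392), -1)) = Mul(Add(Mul(62, Rational(1, 19)), -3498), Pow(-2180, -1)) = Mul(Add(Rational(62, 19), -3498), Rational(-1, 2180)) = Mul(Rational(-66400, 19), Rational(-1, 2180)) = Rational(3320, 2071)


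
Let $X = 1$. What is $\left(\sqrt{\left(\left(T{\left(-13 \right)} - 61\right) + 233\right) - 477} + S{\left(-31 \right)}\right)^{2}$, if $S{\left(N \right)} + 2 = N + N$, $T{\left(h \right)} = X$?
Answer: $3792 - 512 i \sqrt{19} \approx 3792.0 - 2231.8 i$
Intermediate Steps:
$T{\left(h \right)} = 1$
$S{\left(N \right)} = -2 + 2 N$ ($S{\left(N \right)} = -2 + \left(N + N\right) = -2 + 2 N$)
$\left(\sqrt{\left(\left(T{\left(-13 \right)} - 61\right) + 233\right) - 477} + S{\left(-31 \right)}\right)^{2} = \left(\sqrt{\left(\left(1 - 61\right) + 233\right) - 477} + \left(-2 + 2 \left(-31\right)\right)\right)^{2} = \left(\sqrt{\left(-60 + 233\right) - 477} - 64\right)^{2} = \left(\sqrt{173 - 477} - 64\right)^{2} = \left(\sqrt{-304} - 64\right)^{2} = \left(4 i \sqrt{19} - 64\right)^{2} = \left(-64 + 4 i \sqrt{19}\right)^{2}$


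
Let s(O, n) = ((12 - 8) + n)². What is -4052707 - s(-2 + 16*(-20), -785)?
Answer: -4662668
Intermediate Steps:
s(O, n) = (4 + n)²
-4052707 - s(-2 + 16*(-20), -785) = -4052707 - (4 - 785)² = -4052707 - 1*(-781)² = -4052707 - 1*609961 = -4052707 - 609961 = -4662668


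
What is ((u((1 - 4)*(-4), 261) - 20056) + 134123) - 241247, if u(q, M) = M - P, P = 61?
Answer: -126980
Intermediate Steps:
u(q, M) = -61 + M (u(q, M) = M - 1*61 = M - 61 = -61 + M)
((u((1 - 4)*(-4), 261) - 20056) + 134123) - 241247 = (((-61 + 261) - 20056) + 134123) - 241247 = ((200 - 20056) + 134123) - 241247 = (-19856 + 134123) - 241247 = 114267 - 241247 = -126980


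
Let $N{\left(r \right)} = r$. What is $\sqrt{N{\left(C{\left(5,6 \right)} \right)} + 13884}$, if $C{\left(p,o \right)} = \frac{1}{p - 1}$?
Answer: $\frac{\sqrt{55537}}{2} \approx 117.83$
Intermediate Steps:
$C{\left(p,o \right)} = \frac{1}{-1 + p}$
$\sqrt{N{\left(C{\left(5,6 \right)} \right)} + 13884} = \sqrt{\frac{1}{-1 + 5} + 13884} = \sqrt{\frac{1}{4} + 13884} = \sqrt{\frac{55537}{4}} = \frac{\sqrt{55537}}{2}$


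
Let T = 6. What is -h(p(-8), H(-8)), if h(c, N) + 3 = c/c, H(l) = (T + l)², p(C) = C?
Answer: 2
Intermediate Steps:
H(l) = (6 + l)²
h(c, N) = -2 (h(c, N) = -3 + c/c = -3 + 1 = -2)
-h(p(-8), H(-8)) = -1*(-2) = 2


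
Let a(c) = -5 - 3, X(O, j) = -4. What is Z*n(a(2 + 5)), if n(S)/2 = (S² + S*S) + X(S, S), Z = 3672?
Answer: 910656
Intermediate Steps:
a(c) = -8
n(S) = -8 + 4*S² (n(S) = 2*((S² + S*S) - 4) = 2*((S² + S²) - 4) = 2*(2*S² - 4) = 2*(-4 + 2*S²) = -8 + 4*S²)
Z*n(a(2 + 5)) = 3672*(-8 + 4*(-8)²) = 3672*(-8 + 4*64) = 3672*(-8 + 256) = 3672*248 = 910656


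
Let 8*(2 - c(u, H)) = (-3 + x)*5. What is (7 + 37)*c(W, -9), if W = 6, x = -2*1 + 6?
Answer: 121/2 ≈ 60.500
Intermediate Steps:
x = 4 (x = -2 + 6 = 4)
c(u, H) = 11/8 (c(u, H) = 2 - (-3 + 4)*5/8 = 2 - 5/8 = 11/8)
(7 + 37)*c(W, -9) = (7 + 37)*(11/8) = 44*(11/8) = 121/2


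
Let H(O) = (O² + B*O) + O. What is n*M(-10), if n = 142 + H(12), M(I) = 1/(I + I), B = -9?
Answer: -19/2 ≈ -9.5000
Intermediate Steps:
M(I) = 1/(2*I)
H(O) = O² - 8*O (H(O) = (O² - 9*O) + O = O² - 8*O)
n = 190 (n = 142 + 12*(-8 + 12) = 142 + 12*4 = 142 + 48 = 190)
n*M(-10) = 190*((½)/(-10)) = 190*((½)*(-⅒)) = 190*(-1/20) = -19/2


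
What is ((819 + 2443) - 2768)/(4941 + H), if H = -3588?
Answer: 494/1353 ≈ 0.36511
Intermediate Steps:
((819 + 2443) - 2768)/(4941 + H) = ((819 + 2443) - 2768)/(4941 - 3588) = (3262 - 2768)/1353 = 494*(1/1353) = 494/1353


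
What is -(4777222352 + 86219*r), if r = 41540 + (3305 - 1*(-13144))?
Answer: -9776975943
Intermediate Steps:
r = 57989 (r = 41540 + (3305 + 13144) = 41540 + 16449 = 57989)
-(4777222352 + 86219*r) = -86219/(1/(57989 + 55408)) = -86219/(1/113397) = -86219/1/113397 = -86219*113397 = -9776975943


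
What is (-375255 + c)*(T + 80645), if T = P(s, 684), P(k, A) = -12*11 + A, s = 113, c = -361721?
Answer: -59840240272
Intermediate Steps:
P(k, A) = -132 + A
T = 552 (T = -132 + 684 = 552)
(-375255 + c)*(T + 80645) = (-375255 - 361721)*(552 + 80645) = -736976*81197 = -59840240272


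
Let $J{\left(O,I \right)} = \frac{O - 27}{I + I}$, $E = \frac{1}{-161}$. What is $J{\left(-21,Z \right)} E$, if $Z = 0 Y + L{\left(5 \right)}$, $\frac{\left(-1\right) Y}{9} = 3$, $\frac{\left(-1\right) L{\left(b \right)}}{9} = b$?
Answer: $- \frac{8}{2415} \approx -0.0033126$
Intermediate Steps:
$L{\left(b \right)} = - 9 b$
$E = - \frac{1}{161} \approx -0.0062112$
$Y = -27$ ($Y = \left(-9\right) 3 = -27$)
$Z = -45$ ($Z = 0 \left(-27\right) - 45 = 0 - 45 = -45$)
$J{\left(O,I \right)} = \frac{-27 + O}{2 I}$
$J{\left(-21,Z \right)} E = \frac{-27 - 21}{2 \left(-45\right)} \left(- \frac{1}{161}\right) = \frac{1}{2} \left(- \frac{1}{45}\right) \left(-48\right) \left(- \frac{1}{161}\right) = \frac{8}{15} \left(- \frac{1}{161}\right) = - \frac{8}{2415}$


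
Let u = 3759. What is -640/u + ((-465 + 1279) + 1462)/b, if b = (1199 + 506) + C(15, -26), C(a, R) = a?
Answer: 1863671/1616370 ≈ 1.1530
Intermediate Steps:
b = 1720 (b = (1199 + 506) + 15 = 1705 + 15 = 1720)
-640/u + ((-465 + 1279) + 1462)/b = -640/3759 + ((-465 + 1279) + 1462)/1720 = -640*1/3759 + (814 + 1462)*(1/1720) = -640/3759 + 2276*(1/1720) = -640/3759 + 569/430 = 1863671/1616370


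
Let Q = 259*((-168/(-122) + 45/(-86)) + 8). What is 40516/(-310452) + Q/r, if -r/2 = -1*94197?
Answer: -3025658364449/25568695398804 ≈ -0.11833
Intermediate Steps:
r = 188394 (r = -(-2)*94197 = -2*(-94197) = 188394)
Q = 12029773/5246 (Q = 259*((-168*(-1/122) + 45*(-1/86)) + 8) = 259*((84/61 - 45/86) + 8) = 259*(4479/5246 + 8) = 259*(46447/5246) = 12029773/5246 ≈ 2293.1)
40516/(-310452) + Q/r = 40516/(-310452) + (12029773/5246)/188394 = 40516*(-1/310452) + (12029773/5246)*(1/188394) = -10129/77613 + 12029773/988314924 = -3025658364449/25568695398804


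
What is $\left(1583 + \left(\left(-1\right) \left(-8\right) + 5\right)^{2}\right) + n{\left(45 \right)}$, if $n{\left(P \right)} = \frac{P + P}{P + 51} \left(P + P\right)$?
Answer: $\frac{14691}{8} \approx 1836.4$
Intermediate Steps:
$n{\left(P \right)} = \frac{4 P^{2}}{51 + P}$ ($n{\left(P \right)} = \frac{2 P}{51 + P} 2 P = \frac{4 P^{2}}{51 + P}$)
$\left(1583 + \left(\left(-1\right) \left(-8\right) + 5\right)^{2}\right) + n{\left(45 \right)} = \left(1583 + \left(\left(-1\right) \left(-8\right) + 5\right)^{2}\right) + \frac{4 \cdot 45^{2}}{51 + 45} = \left(1583 + \left(8 + 5\right)^{2}\right) + 4 \cdot 2025 \cdot \frac{1}{96} = \left(1583 + 13^{2}\right) + 4 \cdot 2025 \cdot \frac{1}{96} = \left(1583 + 169\right) + \frac{675}{8} = 1752 + \frac{675}{8} = \frac{14691}{8}$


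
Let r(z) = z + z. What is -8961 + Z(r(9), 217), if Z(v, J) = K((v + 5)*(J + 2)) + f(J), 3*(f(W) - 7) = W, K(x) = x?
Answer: -11534/3 ≈ -3844.7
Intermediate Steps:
f(W) = 7 + W/3
r(z) = 2*z
Z(v, J) = 7 + J/3 + (2 + J)*(5 + v) (Z(v, J) = (v + 5)*(J + 2) + (7 + J/3) = (5 + v)*(2 + J) + (7 + J/3) = (2 + J)*(5 + v) + (7 + J/3) = 7 + J/3 + (2 + J)*(5 + v))
-8961 + Z(r(9), 217) = -8961 + (17 + 2*(2*9) + (16/3)*217 + 217*(2*9)) = -8961 + (17 + 2*18 + 3472/3 + 217*18) = -8961 + (17 + 36 + 3472/3 + 3906) = -8961 + 15349/3 = -11534/3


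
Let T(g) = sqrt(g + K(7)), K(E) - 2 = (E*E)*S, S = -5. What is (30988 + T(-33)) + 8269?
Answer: 39257 + 2*I*sqrt(69) ≈ 39257.0 + 16.613*I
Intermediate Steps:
K(E) = 2 - 5*E**2 (K(E) = 2 + (E*E)*(-5) = 2 + E**2*(-5) = 2 - 5*E**2)
T(g) = sqrt(-243 + g) (T(g) = sqrt(g + (2 - 5*7**2)) = sqrt(g + (2 - 5*49)) = sqrt(g + (2 - 245)) = sqrt(g - 243) = sqrt(-243 + g))
(30988 + T(-33)) + 8269 = (30988 + sqrt(-243 - 33)) + 8269 = (30988 + sqrt(-276)) + 8269 = (30988 + 2*I*sqrt(69)) + 8269 = 39257 + 2*I*sqrt(69)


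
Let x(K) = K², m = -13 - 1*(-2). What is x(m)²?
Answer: 14641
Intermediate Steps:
m = -11 (m = -13 + 2 = -11)
x(m)² = ((-11)²)² = 121² = 14641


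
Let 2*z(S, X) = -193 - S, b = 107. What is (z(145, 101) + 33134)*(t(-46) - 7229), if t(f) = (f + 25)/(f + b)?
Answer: -14537235350/61 ≈ -2.3832e+8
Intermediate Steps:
z(S, X) = -193/2 - S/2 (z(S, X) = (-193 - S)/2 = -193/2 - S/2)
t(f) = (25 + f)/(107 + f) (t(f) = (f + 25)/(f + 107) = (25 + f)/(107 + f))
(z(145, 101) + 33134)*(t(-46) - 7229) = ((-193/2 - 1/2*145) + 33134)*((25 - 46)/(107 - 46) - 7229) = ((-193/2 - 145/2) + 33134)*(-21/61 - 7229) = (-169 + 33134)*((1/61)*(-21) - 7229) = 32965*(-21/61 - 7229) = 32965*(-440990/61) = -14537235350/61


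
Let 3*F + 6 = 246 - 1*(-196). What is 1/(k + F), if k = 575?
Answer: 3/2161 ≈ 0.0013882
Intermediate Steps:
F = 436/3 (F = -2 + (246 - 1*(-196))/3 = -2 + (246 + 196)/3 = -2 + (⅓)*442 = -2 + 442/3 = 436/3 ≈ 145.33)
1/(k + F) = 1/(575 + 436/3) = 1/(2161/3) = 3/2161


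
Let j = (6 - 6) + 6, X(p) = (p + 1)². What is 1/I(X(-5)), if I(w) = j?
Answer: ⅙ ≈ 0.16667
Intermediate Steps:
X(p) = (1 + p)²
j = 6 (j = 0 + 6 = 6)
I(w) = 6
1/I(X(-5)) = 1/6 = ⅙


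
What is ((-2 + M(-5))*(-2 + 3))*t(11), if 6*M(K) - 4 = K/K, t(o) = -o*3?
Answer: 77/2 ≈ 38.500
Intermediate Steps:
t(o) = -3*o
M(K) = 5/6 (M(K) = 2/3 + (K/K)/6 = 2/3 + (1/6)*1 = 2/3 + 1/6 = 5/6)
((-2 + M(-5))*(-2 + 3))*t(11) = ((-2 + 5/6)*(-2 + 3))*(-3*11) = -7/6*1*(-33) = -7/6*(-33) = 77/2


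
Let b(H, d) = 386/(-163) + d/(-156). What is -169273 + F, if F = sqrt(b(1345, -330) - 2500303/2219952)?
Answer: -169273 + I*sqrt(1907188088312645229)/1176019572 ≈ -1.6927e+5 + 1.1743*I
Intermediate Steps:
b(H, d) = -386/163 - d/156 (b(H, d) = 386*(-1/163) + d*(-1/156) = -386/163 - d/156)
F = I*sqrt(1907188088312645229)/1176019572 (F = sqrt((-386/163 - 1/156*(-330)) - 2500303/2219952) = sqrt((-386/163 + 55/26) - 2500303*1/2219952) = sqrt(-1071/4238 - 2500303/2219952) = sqrt(-6486926353/4704078288) = I*sqrt(1907188088312645229)/1176019572 ≈ 1.1743*I)
-169273 + F = -169273 + I*sqrt(1907188088312645229)/1176019572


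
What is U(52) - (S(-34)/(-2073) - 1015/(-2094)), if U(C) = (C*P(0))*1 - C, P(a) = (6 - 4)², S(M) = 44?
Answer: 75018057/482318 ≈ 155.54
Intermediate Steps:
P(a) = 4 (P(a) = 2² = 4)
U(C) = 3*C (U(C) = (C*4)*1 - C = (4*C)*1 - C = 4*C - C = 3*C)
U(52) - (S(-34)/(-2073) - 1015/(-2094)) = 3*52 - (44/(-2073) - 1015/(-2094)) = 156 - (44*(-1/2073) - 1015*(-1/2094)) = 156 - (-44/2073 + 1015/2094) = 156 - 1*223551/482318 = 156 - 223551/482318 = 75018057/482318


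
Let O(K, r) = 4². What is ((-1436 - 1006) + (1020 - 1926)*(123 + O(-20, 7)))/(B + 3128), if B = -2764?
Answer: -32094/91 ≈ -352.68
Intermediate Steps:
O(K, r) = 16
((-1436 - 1006) + (1020 - 1926)*(123 + O(-20, 7)))/(B + 3128) = ((-1436 - 1006) + (1020 - 1926)*(123 + 16))/(-2764 + 3128) = (-2442 - 906*139)/364 = (-2442 - 125934)*(1/364) = -128376*1/364 = -32094/91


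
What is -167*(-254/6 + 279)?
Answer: -118570/3 ≈ -39523.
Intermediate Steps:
-167*(-254/6 + 279) = -167*(-254*1/6 + 279) = -167*(-127/3 + 279) = -167*710/3 = -118570/3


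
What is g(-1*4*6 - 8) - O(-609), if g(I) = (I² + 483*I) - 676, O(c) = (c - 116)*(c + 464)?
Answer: -120233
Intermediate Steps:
O(c) = (-116 + c)*(464 + c)
g(I) = -676 + I² + 483*I
g(-1*4*6 - 8) - O(-609) = (-676 + (-1*4*6 - 8)² + 483*(-1*4*6 - 8)) - (-53824 + (-609)² + 348*(-609)) = (-676 + (-4*6 - 8)² + 483*(-4*6 - 8)) - (-53824 + 370881 - 211932) = (-676 + (-24 - 8)² + 483*(-24 - 8)) - 1*105125 = (-676 + (-32)² + 483*(-32)) - 105125 = (-676 + 1024 - 15456) - 105125 = -15108 - 105125 = -120233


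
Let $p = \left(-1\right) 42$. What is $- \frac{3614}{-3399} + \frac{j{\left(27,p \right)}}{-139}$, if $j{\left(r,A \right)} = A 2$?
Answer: $\frac{787862}{472461} \approx 1.6676$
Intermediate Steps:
$p = -42$
$j{\left(r,A \right)} = 2 A$
$- \frac{3614}{-3399} + \frac{j{\left(27,p \right)}}{-139} = - \frac{3614}{-3399} + \frac{2 \left(-42\right)}{-139} = \left(-3614\right) \left(- \frac{1}{3399}\right) - - \frac{84}{139} = \frac{3614}{3399} + \frac{84}{139} = \frac{787862}{472461}$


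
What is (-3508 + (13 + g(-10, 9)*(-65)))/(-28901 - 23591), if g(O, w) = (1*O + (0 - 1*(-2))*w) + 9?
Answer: 1150/13123 ≈ 0.087632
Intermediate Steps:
g(O, w) = 9 + O + 2*w (g(O, w) = (O + (0 + 2)*w) + 9 = (O + 2*w) + 9 = 9 + O + 2*w)
(-3508 + (13 + g(-10, 9)*(-65)))/(-28901 - 23591) = (-3508 + (13 + (9 - 10 + 2*9)*(-65)))/(-28901 - 23591) = (-3508 + (13 + (9 - 10 + 18)*(-65)))/(-52492) = (-3508 + (13 + 17*(-65)))*(-1/52492) = (-3508 + (13 - 1105))*(-1/52492) = (-3508 - 1092)*(-1/52492) = -4600*(-1/52492) = 1150/13123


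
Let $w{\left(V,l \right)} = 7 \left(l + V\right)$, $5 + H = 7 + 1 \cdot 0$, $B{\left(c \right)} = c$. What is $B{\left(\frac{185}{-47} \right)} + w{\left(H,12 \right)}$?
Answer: $\frac{4421}{47} \approx 94.064$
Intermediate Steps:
$H = 2$ ($H = -5 + \left(7 + 1 \cdot 0\right) = -5 + \left(7 + 0\right) = -5 + 7 = 2$)
$w{\left(V,l \right)} = 7 V + 7 l$ ($w{\left(V,l \right)} = 7 \left(V + l\right) = 7 V + 7 l$)
$B{\left(\frac{185}{-47} \right)} + w{\left(H,12 \right)} = \frac{185}{-47} + \left(7 \cdot 2 + 7 \cdot 12\right) = 185 \left(- \frac{1}{47}\right) + \left(14 + 84\right) = - \frac{185}{47} + 98 = \frac{4421}{47}$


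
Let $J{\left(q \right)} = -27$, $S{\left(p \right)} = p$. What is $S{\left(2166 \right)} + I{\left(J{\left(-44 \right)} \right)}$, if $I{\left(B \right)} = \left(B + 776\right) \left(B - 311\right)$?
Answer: $-250996$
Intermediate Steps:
$I{\left(B \right)} = \left(-311 + B\right) \left(776 + B\right)$ ($I{\left(B \right)} = \left(776 + B\right) \left(-311 + B\right) = \left(-311 + B\right) \left(776 + B\right)$)
$S{\left(2166 \right)} + I{\left(J{\left(-44 \right)} \right)} = 2166 + \left(-241336 + \left(-27\right)^{2} + 465 \left(-27\right)\right) = 2166 - 253162 = -250996$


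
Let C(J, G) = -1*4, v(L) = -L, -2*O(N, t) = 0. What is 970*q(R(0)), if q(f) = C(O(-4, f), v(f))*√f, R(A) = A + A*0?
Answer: 0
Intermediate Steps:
O(N, t) = 0 (O(N, t) = -½*0 = 0)
C(J, G) = -4
R(A) = A (R(A) = A + 0 = A)
q(f) = -4*√f
970*q(R(0)) = 970*(-4*√0) = 970*(-4*0) = 970*0 = 0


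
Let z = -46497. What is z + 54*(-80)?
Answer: -50817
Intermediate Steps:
z + 54*(-80) = -46497 + 54*(-80) = -46497 - 4320 = -50817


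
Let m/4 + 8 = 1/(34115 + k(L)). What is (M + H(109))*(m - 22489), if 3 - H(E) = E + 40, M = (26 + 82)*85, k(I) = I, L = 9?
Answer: -1735672156100/8531 ≈ -2.0345e+8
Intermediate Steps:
M = 9180 (M = 108*85 = 9180)
H(E) = -37 - E (H(E) = 3 - (E + 40) = 3 - (40 + E) = 3 + (-40 - E) = -37 - E)
m = -272991/8531 (m = -32 + 4/(34115 + 9) = -32 + 4/34124 = -32 + 4*(1/34124) = -32 + 1/8531 = -272991/8531 ≈ -32.000)
(M + H(109))*(m - 22489) = (9180 + (-37 - 1*109))*(-272991/8531 - 22489) = (9180 + (-37 - 109))*(-192126650/8531) = (9180 - 146)*(-192126650/8531) = 9034*(-192126650/8531) = -1735672156100/8531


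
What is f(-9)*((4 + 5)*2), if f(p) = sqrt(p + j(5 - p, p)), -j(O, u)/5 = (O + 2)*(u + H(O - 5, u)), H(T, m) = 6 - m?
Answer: 18*I*sqrt(489) ≈ 398.04*I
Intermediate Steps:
j(O, u) = -60 - 30*O (j(O, u) = -5*(O + 2)*(u + (6 - u)) = -5*(2 + O)*6 = -5*(12 + 6*O) = -60 - 30*O)
f(p) = sqrt(-210 + 31*p) (f(p) = sqrt(p + (-60 - 30*(5 - p))) = sqrt(p + (-60 + (-150 + 30*p))) = sqrt(p + (-210 + 30*p)) = sqrt(-210 + 31*p))
f(-9)*((4 + 5)*2) = sqrt(-210 + 31*(-9))*((4 + 5)*2) = sqrt(-210 - 279)*(9*2) = sqrt(-489)*18 = (I*sqrt(489))*18 = 18*I*sqrt(489)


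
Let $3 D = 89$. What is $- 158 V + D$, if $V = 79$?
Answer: $- \frac{37357}{3} \approx -12452.0$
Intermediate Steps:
$D = \frac{89}{3}$ ($D = \frac{1}{3} \cdot 89 = \frac{89}{3} \approx 29.667$)
$- 158 V + D = \left(-158\right) 79 + \frac{89}{3} = -12482 + \frac{89}{3} = - \frac{37357}{3}$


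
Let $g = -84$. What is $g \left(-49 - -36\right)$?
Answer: $1092$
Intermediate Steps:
$g \left(-49 - -36\right) = - 84 \left(-49 - -36\right) = - 84 \left(-49 + 36\right) = \left(-84\right) \left(-13\right) = 1092$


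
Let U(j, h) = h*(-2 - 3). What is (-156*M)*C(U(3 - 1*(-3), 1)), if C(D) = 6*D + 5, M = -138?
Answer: -538200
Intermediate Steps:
U(j, h) = -5*h (U(j, h) = h*(-5) = -5*h)
C(D) = 5 + 6*D
(-156*M)*C(U(3 - 1*(-3), 1)) = (-156*(-138))*(5 + 6*(-5*1)) = 21528*(5 + 6*(-5)) = 21528*(5 - 30) = 21528*(-25) = -538200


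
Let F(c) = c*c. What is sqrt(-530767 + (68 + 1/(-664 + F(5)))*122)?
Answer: I*sqrt(23703995461)/213 ≈ 722.82*I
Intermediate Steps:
F(c) = c**2
sqrt(-530767 + (68 + 1/(-664 + F(5)))*122) = sqrt(-530767 + (68 + 1/(-664 + 5**2))*122) = sqrt(-530767 + (68 + 1/(-664 + 25))*122) = sqrt(-530767 + (68 + 1/(-639))*122) = sqrt(-530767 + (68 - 1/639)*122) = sqrt(-530767 + (43451/639)*122) = sqrt(-530767 + 5301022/639) = sqrt(-333859091/639) = I*sqrt(23703995461)/213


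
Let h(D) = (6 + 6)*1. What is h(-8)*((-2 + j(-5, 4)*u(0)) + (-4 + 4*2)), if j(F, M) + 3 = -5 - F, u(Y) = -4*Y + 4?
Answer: -120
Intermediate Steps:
u(Y) = 4 - 4*Y
h(D) = 12 (h(D) = 12*1 = 12)
j(F, M) = -8 - F (j(F, M) = -3 + (-5 - F) = -8 - F)
h(-8)*((-2 + j(-5, 4)*u(0)) + (-4 + 4*2)) = 12*((-2 + (-8 - 1*(-5))*(4 - 4*0)) + (-4 + 4*2)) = 12*((-2 + (-8 + 5)*(4 + 0)) + (-4 + 8)) = 12*((-2 - 3*4) + 4) = 12*((-2 - 12) + 4) = 12*(-14 + 4) = 12*(-10) = -120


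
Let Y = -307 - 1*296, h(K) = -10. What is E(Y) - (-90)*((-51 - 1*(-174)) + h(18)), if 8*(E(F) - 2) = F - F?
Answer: 10172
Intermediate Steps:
Y = -603 (Y = -307 - 296 = -603)
E(F) = 2 (E(F) = 2 + (F - F)/8 = 2 + (1/8)*0 = 2 + 0 = 2)
E(Y) - (-90)*((-51 - 1*(-174)) + h(18)) = 2 - (-90)*((-51 - 1*(-174)) - 10) = 2 - (-90)*((-51 + 174) - 10) = 2 - (-90)*(123 - 10) = 2 - (-90)*113 = 2 - 1*(-10170) = 2 + 10170 = 10172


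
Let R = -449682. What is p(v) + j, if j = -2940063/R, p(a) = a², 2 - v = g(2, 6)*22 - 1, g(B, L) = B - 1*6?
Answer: 1242252235/149894 ≈ 8287.5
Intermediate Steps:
g(B, L) = -6 + B (g(B, L) = B - 6 = -6 + B)
v = 91 (v = 2 - ((-6 + 2)*22 - 1) = 2 - (-4*22 - 1) = 2 - (-88 - 1) = 2 - 1*(-89) = 2 + 89 = 91)
j = 980021/149894 (j = -2940063/(-449682) = -2940063*(-1/449682) = 980021/149894 ≈ 6.5381)
p(v) + j = 91² + 980021/149894 = 8281 + 980021/149894 = 1242252235/149894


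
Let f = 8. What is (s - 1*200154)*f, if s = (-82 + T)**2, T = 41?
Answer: -1587784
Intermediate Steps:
s = 1681 (s = (-82 + 41)**2 = (-41)**2 = 1681)
(s - 1*200154)*f = (1681 - 1*200154)*8 = (1681 - 200154)*8 = -198473*8 = -1587784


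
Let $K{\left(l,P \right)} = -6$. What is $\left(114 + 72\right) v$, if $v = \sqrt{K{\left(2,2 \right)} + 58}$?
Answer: $372 \sqrt{13} \approx 1341.3$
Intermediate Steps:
$v = 2 \sqrt{13}$ ($v = \sqrt{-6 + 58} = \sqrt{52} = 2 \sqrt{13} \approx 7.2111$)
$\left(114 + 72\right) v = \left(114 + 72\right) 2 \sqrt{13} = 186 \cdot 2 \sqrt{13} = 372 \sqrt{13}$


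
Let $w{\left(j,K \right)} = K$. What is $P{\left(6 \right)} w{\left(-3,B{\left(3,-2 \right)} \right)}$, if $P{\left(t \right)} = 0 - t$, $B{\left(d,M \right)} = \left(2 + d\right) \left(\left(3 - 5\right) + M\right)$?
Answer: $120$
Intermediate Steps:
$B{\left(d,M \right)} = \left(-2 + M\right) \left(2 + d\right)$ ($B{\left(d,M \right)} = \left(2 + d\right) \left(\left(3 - 5\right) + M\right) = \left(2 + d\right) \left(-2 + M\right) = \left(-2 + M\right) \left(2 + d\right)$)
$P{\left(t \right)} = - t$
$P{\left(6 \right)} w{\left(-3,B{\left(3,-2 \right)} \right)} = \left(-1\right) 6 \left(-4 - 6 + 2 \left(-2\right) - 6\right) = - 6 \left(-4 - 6 - 4 - 6\right) = \left(-6\right) \left(-20\right) = 120$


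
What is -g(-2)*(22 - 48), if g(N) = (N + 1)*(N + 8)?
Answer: -156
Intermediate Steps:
g(N) = (1 + N)*(8 + N)
-g(-2)*(22 - 48) = -(8 + (-2)² + 9*(-2))*(22 - 48) = -(8 + 4 - 18)*(-26) = -(-6)*(-26) = -1*156 = -156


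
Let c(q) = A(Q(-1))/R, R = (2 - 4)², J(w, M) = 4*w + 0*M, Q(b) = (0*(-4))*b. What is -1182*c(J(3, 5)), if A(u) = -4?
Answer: 1182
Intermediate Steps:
Q(b) = 0 (Q(b) = 0*b = 0)
J(w, M) = 4*w (J(w, M) = 4*w + 0 = 4*w)
R = 4 (R = (-2)² = 4)
c(q) = -1 (c(q) = -4/4 = -4*¼ = -1)
-1182*c(J(3, 5)) = -1182*(-1) = 1182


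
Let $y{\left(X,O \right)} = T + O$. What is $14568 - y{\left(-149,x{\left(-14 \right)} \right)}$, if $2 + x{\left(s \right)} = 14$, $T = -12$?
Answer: $14568$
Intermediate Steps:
$x{\left(s \right)} = 12$ ($x{\left(s \right)} = -2 + 14 = 12$)
$y{\left(X,O \right)} = -12 + O$
$14568 - y{\left(-149,x{\left(-14 \right)} \right)} = 14568 - \left(-12 + 12\right) = 14568 - 0 = 14568 + 0 = 14568$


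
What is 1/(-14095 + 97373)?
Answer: 1/83278 ≈ 1.2008e-5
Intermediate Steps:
1/(-14095 + 97373) = 1/83278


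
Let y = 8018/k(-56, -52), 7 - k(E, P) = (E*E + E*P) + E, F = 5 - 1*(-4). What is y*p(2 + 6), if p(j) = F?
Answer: -422/35 ≈ -12.057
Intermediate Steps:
F = 9 (F = 5 + 4 = 9)
k(E, P) = 7 - E - E² - E*P (k(E, P) = 7 - ((E*E + E*P) + E) = 7 - ((E² + E*P) + E) = 7 - (E + E² + E*P) = 7 + (-E - E² - E*P) = 7 - E - E² - E*P)
y = -422/315 (y = 8018/(7 - 1*(-56) - 1*(-56)² - 1*(-56)*(-52)) = 8018/(7 + 56 - 1*3136 - 2912) = 8018/(7 + 56 - 3136 - 2912) = 8018/(-5985) = 8018*(-1/5985) = -422/315 ≈ -1.3397)
p(j) = 9
y*p(2 + 6) = -422/315*9 = -422/35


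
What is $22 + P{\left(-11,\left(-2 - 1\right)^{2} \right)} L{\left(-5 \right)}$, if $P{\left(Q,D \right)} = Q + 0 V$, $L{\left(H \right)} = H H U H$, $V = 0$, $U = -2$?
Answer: $-2728$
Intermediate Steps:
$L{\left(H \right)} = - 2 H^{3}$ ($L{\left(H \right)} = H H \left(- 2 H\right) = H^{2} \left(- 2 H\right) = - 2 H^{3}$)
$P{\left(Q,D \right)} = Q$ ($P{\left(Q,D \right)} = Q + 0 \cdot 0 = Q + 0 = Q$)
$22 + P{\left(-11,\left(-2 - 1\right)^{2} \right)} L{\left(-5 \right)} = 22 - 11 \left(- 2 \left(-5\right)^{3}\right) = 22 - 11 \left(\left(-2\right) \left(-125\right)\right) = 22 - 2750 = -2728$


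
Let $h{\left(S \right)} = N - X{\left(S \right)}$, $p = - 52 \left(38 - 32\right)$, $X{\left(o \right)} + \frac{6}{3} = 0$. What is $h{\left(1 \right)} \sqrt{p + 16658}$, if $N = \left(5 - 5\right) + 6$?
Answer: $8 \sqrt{16346} \approx 1022.8$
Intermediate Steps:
$X{\left(o \right)} = -2$ ($X{\left(o \right)} = -2 + 0 = -2$)
$N = 6$ ($N = 0 + 6 = 6$)
$p = -312$ ($p = \left(-52\right) 6 = -312$)
$h{\left(S \right)} = 8$ ($h{\left(S \right)} = 6 - -2 = 6 + 2 = 8$)
$h{\left(1 \right)} \sqrt{p + 16658} = 8 \sqrt{-312 + 16658} = 8 \sqrt{16346}$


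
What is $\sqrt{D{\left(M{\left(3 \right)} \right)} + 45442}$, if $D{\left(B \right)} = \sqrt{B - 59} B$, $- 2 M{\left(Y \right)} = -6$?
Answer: $\sqrt{45442 + 6 i \sqrt{14}} \approx 213.17 + 0.0527 i$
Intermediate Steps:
$M{\left(Y \right)} = 3$ ($M{\left(Y \right)} = \left(- \frac{1}{2}\right) \left(-6\right) = 3$)
$D{\left(B \right)} = B \sqrt{-59 + B}$ ($D{\left(B \right)} = \sqrt{-59 + B} B = B \sqrt{-59 + B}$)
$\sqrt{D{\left(M{\left(3 \right)} \right)} + 45442} = \sqrt{3 \sqrt{-59 + 3} + 45442} = \sqrt{3 \sqrt{-56} + 45442} = \sqrt{3 \cdot 2 i \sqrt{14} + 45442} = \sqrt{6 i \sqrt{14} + 45442} = \sqrt{45442 + 6 i \sqrt{14}}$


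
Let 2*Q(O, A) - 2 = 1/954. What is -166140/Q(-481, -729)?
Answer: -316995120/1909 ≈ -1.6605e+5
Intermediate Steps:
Q(O, A) = 1909/1908 (Q(O, A) = 1 + (½)/954 = 1 + (½)*(1/954) = 1 + 1/1908 = 1909/1908)
-166140/Q(-481, -729) = -166140/1909/1908 = -166140*1908/1909 = -316995120/1909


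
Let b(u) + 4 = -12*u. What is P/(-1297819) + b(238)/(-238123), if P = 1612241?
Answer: -380199901303/309040553737 ≈ -1.2303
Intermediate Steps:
b(u) = -4 - 12*u
P/(-1297819) + b(238)/(-238123) = 1612241/(-1297819) + (-4 - 12*238)/(-238123) = 1612241*(-1/1297819) + (-4 - 2856)*(-1/238123) = -1612241/1297819 - 2860*(-1/238123) = -1612241/1297819 + 2860/238123 = -380199901303/309040553737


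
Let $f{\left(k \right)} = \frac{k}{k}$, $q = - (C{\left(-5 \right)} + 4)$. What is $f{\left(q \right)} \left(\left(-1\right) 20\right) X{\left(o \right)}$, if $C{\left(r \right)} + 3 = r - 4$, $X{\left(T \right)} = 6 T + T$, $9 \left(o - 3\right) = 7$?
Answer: $- \frac{4760}{9} \approx -528.89$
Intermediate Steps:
$o = \frac{34}{9}$ ($o = 3 + \frac{1}{9} \cdot 7 = 3 + \frac{7}{9} = \frac{34}{9} \approx 3.7778$)
$X{\left(T \right)} = 7 T$
$C{\left(r \right)} = -7 + r$ ($C{\left(r \right)} = -3 + \left(r - 4\right) = -3 + \left(-4 + r\right) = -7 + r$)
$q = 8$ ($q = - (\left(-7 - 5\right) + 4) = - (-12 + 4) = \left(-1\right) \left(-8\right) = 8$)
$f{\left(k \right)} = 1$
$f{\left(q \right)} \left(\left(-1\right) 20\right) X{\left(o \right)} = 1 \left(\left(-1\right) 20\right) 7 \cdot \frac{34}{9} = 1 \left(-20\right) \frac{238}{9} = \left(-20\right) \frac{238}{9} = - \frac{4760}{9}$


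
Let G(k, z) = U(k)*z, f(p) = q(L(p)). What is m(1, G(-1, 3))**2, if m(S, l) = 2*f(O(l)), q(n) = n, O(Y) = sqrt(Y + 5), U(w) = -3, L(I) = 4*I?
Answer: -256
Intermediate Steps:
O(Y) = sqrt(5 + Y)
f(p) = 4*p
G(k, z) = -3*z
m(S, l) = 8*sqrt(5 + l) (m(S, l) = 2*(4*sqrt(5 + l)) = 8*sqrt(5 + l))
m(1, G(-1, 3))**2 = (8*sqrt(5 - 3*3))**2 = (8*sqrt(5 - 9))**2 = (8*sqrt(-4))**2 = (8*(2*I))**2 = (16*I)**2 = -256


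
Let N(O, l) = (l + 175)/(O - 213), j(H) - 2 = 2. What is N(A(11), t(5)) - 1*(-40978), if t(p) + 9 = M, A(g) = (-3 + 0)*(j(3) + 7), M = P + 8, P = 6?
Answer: 1680068/41 ≈ 40977.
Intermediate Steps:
j(H) = 4 (j(H) = 2 + 2 = 4)
M = 14 (M = 6 + 8 = 14)
A(g) = -33 (A(g) = (-3 + 0)*(4 + 7) = -3*11 = -33)
t(p) = 5 (t(p) = -9 + 14 = 5)
N(O, l) = (175 + l)/(-213 + O)
N(A(11), t(5)) - 1*(-40978) = (175 + 5)/(-213 - 33) - 1*(-40978) = 180/(-246) + 40978 = -1/246*180 + 40978 = -30/41 + 40978 = 1680068/41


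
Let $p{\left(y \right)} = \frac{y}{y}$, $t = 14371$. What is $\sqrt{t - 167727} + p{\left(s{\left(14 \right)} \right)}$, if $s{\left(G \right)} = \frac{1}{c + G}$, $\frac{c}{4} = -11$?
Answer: $1 + 2 i \sqrt{38339} \approx 1.0 + 391.61 i$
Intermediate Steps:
$c = -44$ ($c = 4 \left(-11\right) = -44$)
$s{\left(G \right)} = \frac{1}{-44 + G}$
$p{\left(y \right)} = 1$
$\sqrt{t - 167727} + p{\left(s{\left(14 \right)} \right)} = \sqrt{14371 - 167727} + 1 = \sqrt{-153356} + 1 = 2 i \sqrt{38339} + 1 = 1 + 2 i \sqrt{38339}$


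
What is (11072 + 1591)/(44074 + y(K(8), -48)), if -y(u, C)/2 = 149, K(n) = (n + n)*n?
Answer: 1407/4864 ≈ 0.28927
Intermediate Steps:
K(n) = 2*n**2 (K(n) = (2*n)*n = 2*n**2)
y(u, C) = -298 (y(u, C) = -2*149 = -298)
(11072 + 1591)/(44074 + y(K(8), -48)) = (11072 + 1591)/(44074 - 298) = 12663/43776 = 12663*(1/43776) = 1407/4864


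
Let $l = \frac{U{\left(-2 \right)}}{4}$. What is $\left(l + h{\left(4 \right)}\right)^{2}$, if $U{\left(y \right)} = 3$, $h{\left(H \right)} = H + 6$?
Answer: $\frac{1849}{16} \approx 115.56$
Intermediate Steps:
$h{\left(H \right)} = 6 + H$
$l = \frac{3}{4} \approx 0.75$
$\left(l + h{\left(4 \right)}\right)^{2} = \left(\frac{3}{4} + \left(6 + 4\right)\right)^{2} = \left(\frac{3}{4} + 10\right)^{2} = \left(\frac{43}{4}\right)^{2} = \frac{1849}{16}$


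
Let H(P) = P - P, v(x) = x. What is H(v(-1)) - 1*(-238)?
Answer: 238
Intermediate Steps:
H(P) = 0
H(v(-1)) - 1*(-238) = 0 - 1*(-238) = 0 + 238 = 238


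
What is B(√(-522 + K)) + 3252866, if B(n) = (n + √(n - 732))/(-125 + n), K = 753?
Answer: 50074618973/15394 - 125*√231/15394 - 125*I*√(732 - √231)/15394 - I*√231*√(732 - √231)/15394 ≈ 3.2529e+6 - 0.24383*I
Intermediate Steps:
B(n) = (n + √(-732 + n))/(-125 + n)
B(√(-522 + K)) + 3252866 = (√(-522 + 753) + √(-732 + √(-522 + 753)))/(-125 + √(-522 + 753)) + 3252866 = (√231 + √(-732 + √231))/(-125 + √231) + 3252866 = 3252866 + (√231 + √(-732 + √231))/(-125 + √231)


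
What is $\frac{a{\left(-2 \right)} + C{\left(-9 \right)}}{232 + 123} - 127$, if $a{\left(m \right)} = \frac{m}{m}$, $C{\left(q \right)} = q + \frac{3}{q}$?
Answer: $- \frac{27056}{213} \approx -127.02$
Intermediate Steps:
$a{\left(m \right)} = 1$
$\frac{a{\left(-2 \right)} + C{\left(-9 \right)}}{232 + 123} - 127 = \frac{1 - \left(9 - \frac{3}{-9}\right)}{232 + 123} - 127 = \frac{1 + \left(-9 + 3 \left(- \frac{1}{9}\right)\right)}{355} - 127 = \left(1 - \frac{28}{3}\right) \frac{1}{355} - 127 = \left(- \frac{25}{3}\right) \frac{1}{355} - 127 = - \frac{5}{213} - 127 = - \frac{27056}{213}$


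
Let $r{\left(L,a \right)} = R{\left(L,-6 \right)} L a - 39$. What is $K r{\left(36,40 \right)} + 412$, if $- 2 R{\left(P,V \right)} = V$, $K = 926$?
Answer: $3964618$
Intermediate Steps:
$R{\left(P,V \right)} = - \frac{V}{2}$
$r{\left(L,a \right)} = -39 + 3 L a$ ($r{\left(L,a \right)} = \left(- \frac{1}{2}\right) \left(-6\right) L a - 39 = 3 L a - 39 = -39 + 3 L a$)
$K r{\left(36,40 \right)} + 412 = 926 \left(-39 + 3 \cdot 36 \cdot 40\right) + 412 = 926 \left(-39 + 4320\right) + 412 = 926 \cdot 4281 + 412 = 3964206 + 412 = 3964618$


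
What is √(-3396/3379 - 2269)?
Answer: I*√25918102513/3379 ≈ 47.645*I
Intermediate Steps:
√(-3396/3379 - 2269) = √(-7670347/3379) = I*√25918102513/3379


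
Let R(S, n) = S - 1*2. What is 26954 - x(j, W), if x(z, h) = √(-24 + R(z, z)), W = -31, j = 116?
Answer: 26954 - 3*√10 ≈ 26945.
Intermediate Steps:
R(S, n) = -2 + S (R(S, n) = S - 2 = -2 + S)
x(z, h) = √(-26 + z) (x(z, h) = √(-24 + (-2 + z)) = √(-26 + z))
26954 - x(j, W) = 26954 - √(-26 + 116) = 26954 - √90 = 26954 - 3*√10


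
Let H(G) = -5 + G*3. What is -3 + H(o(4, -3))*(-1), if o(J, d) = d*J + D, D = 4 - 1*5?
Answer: 41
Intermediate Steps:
D = -1 (D = 4 - 5 = -1)
o(J, d) = -1 + J*d (o(J, d) = d*J - 1 = J*d - 1 = -1 + J*d)
H(G) = -5 + 3*G
-3 + H(o(4, -3))*(-1) = -3 + (-5 + 3*(-1 + 4*(-3)))*(-1) = -3 + (-5 + 3*(-1 - 12))*(-1) = -3 + (-5 + 3*(-13))*(-1) = -3 + (-5 - 39)*(-1) = -3 - 44*(-1) = -3 + 44 = 41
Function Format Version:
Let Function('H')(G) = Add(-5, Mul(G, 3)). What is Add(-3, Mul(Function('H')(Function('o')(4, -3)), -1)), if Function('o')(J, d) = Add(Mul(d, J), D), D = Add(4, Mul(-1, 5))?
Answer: 41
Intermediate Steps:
D = -1 (D = Add(4, -5) = -1)
Function('o')(J, d) = Add(-1, Mul(J, d)) (Function('o')(J, d) = Add(Mul(d, J), -1) = Add(Mul(J, d), -1) = Add(-1, Mul(J, d)))
Function('H')(G) = Add(-5, Mul(3, G))
Add(-3, Mul(Function('H')(Function('o')(4, -3)), -1)) = Add(-3, Mul(Add(-5, Mul(3, Add(-1, Mul(4, -3)))), -1)) = Add(-3, Mul(Add(-5, Mul(3, Add(-1, -12))), -1)) = Add(-3, Mul(Add(-5, Mul(3, -13)), -1)) = Add(-3, Mul(Add(-5, -39), -1)) = Add(-3, Mul(-44, -1)) = Add(-3, 44) = 41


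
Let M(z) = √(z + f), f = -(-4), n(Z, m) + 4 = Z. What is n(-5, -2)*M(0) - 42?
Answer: -60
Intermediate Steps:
n(Z, m) = -4 + Z
f = 4 (f = -4*(-1) = 4)
M(z) = √(4 + z) (M(z) = √(z + 4) = √(4 + z))
n(-5, -2)*M(0) - 42 = (-4 - 5)*√(4 + 0) - 42 = -9*√4 - 42 = -9*2 - 42 = -18 - 42 = -60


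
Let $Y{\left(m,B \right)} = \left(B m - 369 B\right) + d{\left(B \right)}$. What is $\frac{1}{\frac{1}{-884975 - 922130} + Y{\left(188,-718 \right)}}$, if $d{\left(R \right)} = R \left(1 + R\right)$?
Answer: $\frac{1807105}{1165156248219} \approx 1.551 \cdot 10^{-6}$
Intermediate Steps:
$Y{\left(m,B \right)} = - 369 B + B m + B \left(1 + B\right)$ ($Y{\left(m,B \right)} = \left(B m - 369 B\right) + B \left(1 + B\right) = \left(- 369 B + B m\right) + B \left(1 + B\right) = - 369 B + B m + B \left(1 + B\right)$)
$\frac{1}{\frac{1}{-884975 - 922130} + Y{\left(188,-718 \right)}} = \frac{1}{\frac{1}{-884975 - 922130} - 718 \left(-368 - 718 + 188\right)} = \frac{1}{\frac{1}{-1807105} - -644764} = \frac{1}{- \frac{1}{1807105} + 644764} = \frac{1}{\frac{1165156248219}{1807105}} = \frac{1807105}{1165156248219}$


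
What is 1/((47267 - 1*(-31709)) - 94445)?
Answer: -1/15469 ≈ -6.4645e-5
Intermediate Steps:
1/((47267 - 1*(-31709)) - 94445) = 1/((47267 + 31709) - 94445) = 1/(78976 - 94445) = 1/(-15469) = -1/15469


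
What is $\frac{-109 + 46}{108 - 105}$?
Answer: $-21$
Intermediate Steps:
$\frac{-109 + 46}{108 - 105} = \frac{1}{3} \left(-63\right) = -21$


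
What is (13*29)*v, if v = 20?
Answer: 7540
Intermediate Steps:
(13*29)*v = (13*29)*20 = 377*20 = 7540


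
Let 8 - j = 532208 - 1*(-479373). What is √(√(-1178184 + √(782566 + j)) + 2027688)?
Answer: √(2027688 + √(-1178184 + I*√229007)) ≈ 1424.0 + 0.381*I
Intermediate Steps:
j = -1011573 (j = 8 - (532208 - 1*(-479373)) = 8 - (532208 + 479373) = 8 - 1*1011581 = 8 - 1011581 = -1011573)
√(√(-1178184 + √(782566 + j)) + 2027688) = √(√(-1178184 + √(782566 - 1011573)) + 2027688) = √(√(-1178184 + √(-229007)) + 2027688) = √(√(-1178184 + I*√229007) + 2027688) = √(2027688 + √(-1178184 + I*√229007))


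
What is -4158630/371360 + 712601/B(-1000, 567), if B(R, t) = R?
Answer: -3359876717/4642000 ≈ -723.80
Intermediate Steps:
-4158630/371360 + 712601/B(-1000, 567) = -4158630/371360 + 712601/(-1000) = -4158630*1/371360 + 712601*(-1/1000) = -415863/37136 - 712601/1000 = -3359876717/4642000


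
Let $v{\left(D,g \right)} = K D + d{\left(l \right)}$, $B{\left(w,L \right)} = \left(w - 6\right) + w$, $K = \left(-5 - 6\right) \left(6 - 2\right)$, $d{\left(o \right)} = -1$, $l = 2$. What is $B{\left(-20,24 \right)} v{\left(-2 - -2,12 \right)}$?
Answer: $46$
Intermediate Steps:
$K = -44$ ($K = \left(-11\right) 4 = -44$)
$B{\left(w,L \right)} = -6 + 2 w$ ($B{\left(w,L \right)} = \left(-6 + w\right) + w = -6 + 2 w$)
$v{\left(D,g \right)} = -1 - 44 D$ ($v{\left(D,g \right)} = - 44 D - 1 = -1 - 44 D$)
$B{\left(-20,24 \right)} v{\left(-2 - -2,12 \right)} = \left(-6 + 2 \left(-20\right)\right) \left(-1 - 44 \left(-2 - -2\right)\right) = \left(-6 - 40\right) \left(-1 - 44 \left(-2 + 2\right)\right) = - 46 \left(-1 - 0\right) = - 46 \left(-1 + 0\right) = \left(-46\right) \left(-1\right) = 46$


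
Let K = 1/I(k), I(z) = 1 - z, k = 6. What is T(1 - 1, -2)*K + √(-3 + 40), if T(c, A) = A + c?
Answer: ⅖ + √37 ≈ 6.4828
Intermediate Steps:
K = -⅕ (K = 1/(1 - 1*6) = 1/(1 - 6) = 1/(-5) = -⅕ ≈ -0.20000)
T(1 - 1, -2)*K + √(-3 + 40) = (-2 + (1 - 1))*(-⅕) + √(-3 + 40) = (-2 + 0)*(-⅕) + √37 = -2*(-⅕) + √37 = ⅖ + √37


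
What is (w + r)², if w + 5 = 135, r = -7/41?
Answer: 28334329/1681 ≈ 16856.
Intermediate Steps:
r = -7/41 (r = -7*1/41 = -7/41 ≈ -0.17073)
w = 130 (w = -5 + 135 = 130)
(w + r)² = (130 - 7/41)² = (5323/41)² = 28334329/1681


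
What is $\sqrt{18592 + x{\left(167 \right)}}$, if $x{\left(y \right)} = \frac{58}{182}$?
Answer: $\frac{3 \sqrt{17106999}}{91} \approx 136.35$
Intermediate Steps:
$x{\left(y \right)} = \frac{29}{91}$ ($x{\left(y \right)} = 58 \cdot \frac{1}{182} = \frac{29}{91}$)
$\sqrt{18592 + x{\left(167 \right)}} = \sqrt{18592 + \frac{29}{91}} = \sqrt{\frac{1691901}{91}} = \frac{3 \sqrt{17106999}}{91}$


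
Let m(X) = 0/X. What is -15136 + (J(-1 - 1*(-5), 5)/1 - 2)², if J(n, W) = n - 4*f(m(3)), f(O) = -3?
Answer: -14940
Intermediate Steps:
m(X) = 0
J(n, W) = 12 + n (J(n, W) = n - 4*(-3) = n + 12 = 12 + n)
-15136 + (J(-1 - 1*(-5), 5)/1 - 2)² = -15136 + ((12 + (-1 - 1*(-5)))/1 - 2)² = -15136 + (1*(12 + (-1 + 5)) - 2)² = -15136 + (1*(12 + 4) - 2)² = -15136 + (1*16 - 2)² = -15136 + (16 - 2)² = -15136 + 14² = -15136 + 196 = -14940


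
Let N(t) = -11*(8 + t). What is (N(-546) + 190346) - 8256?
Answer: 188008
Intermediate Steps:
N(t) = -88 - 11*t
(N(-546) + 190346) - 8256 = ((-88 - 11*(-546)) + 190346) - 8256 = ((-88 + 6006) + 190346) - 8256 = (5918 + 190346) - 8256 = 196264 - 8256 = 188008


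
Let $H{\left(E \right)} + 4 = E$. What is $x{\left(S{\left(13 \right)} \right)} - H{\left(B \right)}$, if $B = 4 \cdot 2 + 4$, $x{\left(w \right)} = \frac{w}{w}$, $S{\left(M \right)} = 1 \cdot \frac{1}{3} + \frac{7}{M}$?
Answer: $-7$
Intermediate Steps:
$S{\left(M \right)} = \frac{1}{3} + \frac{7}{M}$ ($S{\left(M \right)} = 1 \cdot \frac{1}{3} + \frac{7}{M} = \frac{1}{3} + \frac{7}{M}$)
$x{\left(w \right)} = 1$
$B = 12$ ($B = 8 + 4 = 12$)
$H{\left(E \right)} = -4 + E$
$x{\left(S{\left(13 \right)} \right)} - H{\left(B \right)} = 1 - \left(-4 + 12\right) = 1 - 8 = -7$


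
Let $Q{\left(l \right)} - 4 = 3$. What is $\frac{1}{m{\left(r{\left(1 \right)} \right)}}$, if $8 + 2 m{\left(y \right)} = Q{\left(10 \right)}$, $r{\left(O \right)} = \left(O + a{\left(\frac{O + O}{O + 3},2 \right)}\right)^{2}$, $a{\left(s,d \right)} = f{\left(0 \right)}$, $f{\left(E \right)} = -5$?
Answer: $-2$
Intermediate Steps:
$Q{\left(l \right)} = 7$ ($Q{\left(l \right)} = 4 + 3 = 7$)
$a{\left(s,d \right)} = -5$
$r{\left(O \right)} = \left(-5 + O\right)^{2}$ ($r{\left(O \right)} = \left(O - 5\right)^{2} = \left(-5 + O\right)^{2}$)
$m{\left(y \right)} = - \frac{1}{2}$ ($m{\left(y \right)} = -4 + \frac{1}{2} \cdot 7 = -4 + \frac{7}{2} = - \frac{1}{2}$)
$\frac{1}{m{\left(r{\left(1 \right)} \right)}} = \frac{1}{- \frac{1}{2}} = -2$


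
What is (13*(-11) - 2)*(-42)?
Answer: 6090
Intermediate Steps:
(13*(-11) - 2)*(-42) = (-143 - 2)*(-42) = -145*(-42) = 6090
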